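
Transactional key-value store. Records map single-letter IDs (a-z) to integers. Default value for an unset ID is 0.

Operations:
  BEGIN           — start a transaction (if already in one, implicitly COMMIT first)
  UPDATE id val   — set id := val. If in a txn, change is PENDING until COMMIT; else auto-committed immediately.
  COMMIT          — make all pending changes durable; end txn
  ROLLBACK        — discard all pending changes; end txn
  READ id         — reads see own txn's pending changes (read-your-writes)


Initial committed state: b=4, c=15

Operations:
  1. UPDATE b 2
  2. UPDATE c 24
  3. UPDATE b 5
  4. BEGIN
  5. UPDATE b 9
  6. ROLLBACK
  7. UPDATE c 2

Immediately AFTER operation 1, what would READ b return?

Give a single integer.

Answer: 2

Derivation:
Initial committed: {b=4, c=15}
Op 1: UPDATE b=2 (auto-commit; committed b=2)
After op 1: visible(b) = 2 (pending={}, committed={b=2, c=15})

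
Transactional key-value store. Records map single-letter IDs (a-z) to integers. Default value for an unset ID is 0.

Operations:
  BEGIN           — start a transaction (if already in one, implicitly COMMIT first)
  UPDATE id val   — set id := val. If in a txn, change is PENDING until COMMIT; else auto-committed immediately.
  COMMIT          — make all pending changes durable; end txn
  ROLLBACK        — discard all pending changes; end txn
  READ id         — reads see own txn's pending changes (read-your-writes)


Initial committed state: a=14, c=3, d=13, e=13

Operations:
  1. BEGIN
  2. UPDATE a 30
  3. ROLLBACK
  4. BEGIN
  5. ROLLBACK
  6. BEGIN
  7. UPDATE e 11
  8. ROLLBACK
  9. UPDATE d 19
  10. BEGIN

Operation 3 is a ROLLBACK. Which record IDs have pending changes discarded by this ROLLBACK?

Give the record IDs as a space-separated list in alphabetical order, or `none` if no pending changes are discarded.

Initial committed: {a=14, c=3, d=13, e=13}
Op 1: BEGIN: in_txn=True, pending={}
Op 2: UPDATE a=30 (pending; pending now {a=30})
Op 3: ROLLBACK: discarded pending ['a']; in_txn=False
Op 4: BEGIN: in_txn=True, pending={}
Op 5: ROLLBACK: discarded pending []; in_txn=False
Op 6: BEGIN: in_txn=True, pending={}
Op 7: UPDATE e=11 (pending; pending now {e=11})
Op 8: ROLLBACK: discarded pending ['e']; in_txn=False
Op 9: UPDATE d=19 (auto-commit; committed d=19)
Op 10: BEGIN: in_txn=True, pending={}
ROLLBACK at op 3 discards: ['a']

Answer: a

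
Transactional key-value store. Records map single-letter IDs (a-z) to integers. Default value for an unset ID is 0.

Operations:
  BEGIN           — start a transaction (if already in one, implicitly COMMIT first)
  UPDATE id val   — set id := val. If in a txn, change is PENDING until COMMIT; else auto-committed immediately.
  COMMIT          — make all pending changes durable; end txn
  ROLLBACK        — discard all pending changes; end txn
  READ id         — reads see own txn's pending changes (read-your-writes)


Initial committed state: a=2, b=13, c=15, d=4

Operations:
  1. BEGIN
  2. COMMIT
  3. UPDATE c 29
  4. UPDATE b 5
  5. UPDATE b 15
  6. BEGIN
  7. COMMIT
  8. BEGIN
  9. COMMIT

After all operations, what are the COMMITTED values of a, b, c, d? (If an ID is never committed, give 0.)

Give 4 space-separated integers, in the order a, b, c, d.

Answer: 2 15 29 4

Derivation:
Initial committed: {a=2, b=13, c=15, d=4}
Op 1: BEGIN: in_txn=True, pending={}
Op 2: COMMIT: merged [] into committed; committed now {a=2, b=13, c=15, d=4}
Op 3: UPDATE c=29 (auto-commit; committed c=29)
Op 4: UPDATE b=5 (auto-commit; committed b=5)
Op 5: UPDATE b=15 (auto-commit; committed b=15)
Op 6: BEGIN: in_txn=True, pending={}
Op 7: COMMIT: merged [] into committed; committed now {a=2, b=15, c=29, d=4}
Op 8: BEGIN: in_txn=True, pending={}
Op 9: COMMIT: merged [] into committed; committed now {a=2, b=15, c=29, d=4}
Final committed: {a=2, b=15, c=29, d=4}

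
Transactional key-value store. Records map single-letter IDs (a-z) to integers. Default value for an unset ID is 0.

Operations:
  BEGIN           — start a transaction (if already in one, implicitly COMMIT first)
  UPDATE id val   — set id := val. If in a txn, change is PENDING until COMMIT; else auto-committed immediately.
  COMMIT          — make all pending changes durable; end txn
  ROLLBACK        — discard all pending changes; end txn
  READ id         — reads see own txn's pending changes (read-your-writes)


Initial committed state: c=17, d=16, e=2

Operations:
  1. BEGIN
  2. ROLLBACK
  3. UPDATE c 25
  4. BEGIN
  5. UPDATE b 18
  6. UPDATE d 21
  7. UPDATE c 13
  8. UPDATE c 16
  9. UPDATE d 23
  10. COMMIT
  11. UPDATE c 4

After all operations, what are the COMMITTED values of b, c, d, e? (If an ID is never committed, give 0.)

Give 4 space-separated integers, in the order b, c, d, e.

Answer: 18 4 23 2

Derivation:
Initial committed: {c=17, d=16, e=2}
Op 1: BEGIN: in_txn=True, pending={}
Op 2: ROLLBACK: discarded pending []; in_txn=False
Op 3: UPDATE c=25 (auto-commit; committed c=25)
Op 4: BEGIN: in_txn=True, pending={}
Op 5: UPDATE b=18 (pending; pending now {b=18})
Op 6: UPDATE d=21 (pending; pending now {b=18, d=21})
Op 7: UPDATE c=13 (pending; pending now {b=18, c=13, d=21})
Op 8: UPDATE c=16 (pending; pending now {b=18, c=16, d=21})
Op 9: UPDATE d=23 (pending; pending now {b=18, c=16, d=23})
Op 10: COMMIT: merged ['b', 'c', 'd'] into committed; committed now {b=18, c=16, d=23, e=2}
Op 11: UPDATE c=4 (auto-commit; committed c=4)
Final committed: {b=18, c=4, d=23, e=2}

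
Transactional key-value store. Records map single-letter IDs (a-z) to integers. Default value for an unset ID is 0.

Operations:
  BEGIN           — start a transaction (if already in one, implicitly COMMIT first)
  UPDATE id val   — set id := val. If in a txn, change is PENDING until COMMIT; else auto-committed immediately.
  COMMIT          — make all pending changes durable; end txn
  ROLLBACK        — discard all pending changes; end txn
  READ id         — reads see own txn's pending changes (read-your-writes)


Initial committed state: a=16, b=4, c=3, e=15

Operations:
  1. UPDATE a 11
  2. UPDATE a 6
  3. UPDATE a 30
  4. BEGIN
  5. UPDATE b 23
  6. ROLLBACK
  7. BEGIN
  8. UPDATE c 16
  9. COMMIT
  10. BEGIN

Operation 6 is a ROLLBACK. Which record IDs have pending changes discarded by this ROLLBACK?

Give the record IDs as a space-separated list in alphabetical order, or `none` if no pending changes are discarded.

Initial committed: {a=16, b=4, c=3, e=15}
Op 1: UPDATE a=11 (auto-commit; committed a=11)
Op 2: UPDATE a=6 (auto-commit; committed a=6)
Op 3: UPDATE a=30 (auto-commit; committed a=30)
Op 4: BEGIN: in_txn=True, pending={}
Op 5: UPDATE b=23 (pending; pending now {b=23})
Op 6: ROLLBACK: discarded pending ['b']; in_txn=False
Op 7: BEGIN: in_txn=True, pending={}
Op 8: UPDATE c=16 (pending; pending now {c=16})
Op 9: COMMIT: merged ['c'] into committed; committed now {a=30, b=4, c=16, e=15}
Op 10: BEGIN: in_txn=True, pending={}
ROLLBACK at op 6 discards: ['b']

Answer: b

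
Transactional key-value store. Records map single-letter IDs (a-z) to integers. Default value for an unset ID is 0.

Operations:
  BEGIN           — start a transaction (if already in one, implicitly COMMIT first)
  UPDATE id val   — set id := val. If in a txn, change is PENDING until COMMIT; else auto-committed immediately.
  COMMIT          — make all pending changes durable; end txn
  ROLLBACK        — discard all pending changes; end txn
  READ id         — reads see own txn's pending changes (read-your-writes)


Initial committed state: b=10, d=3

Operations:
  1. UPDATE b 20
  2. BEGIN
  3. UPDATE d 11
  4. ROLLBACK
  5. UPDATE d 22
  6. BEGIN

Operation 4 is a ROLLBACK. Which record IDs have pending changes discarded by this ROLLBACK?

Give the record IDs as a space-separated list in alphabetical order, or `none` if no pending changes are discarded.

Answer: d

Derivation:
Initial committed: {b=10, d=3}
Op 1: UPDATE b=20 (auto-commit; committed b=20)
Op 2: BEGIN: in_txn=True, pending={}
Op 3: UPDATE d=11 (pending; pending now {d=11})
Op 4: ROLLBACK: discarded pending ['d']; in_txn=False
Op 5: UPDATE d=22 (auto-commit; committed d=22)
Op 6: BEGIN: in_txn=True, pending={}
ROLLBACK at op 4 discards: ['d']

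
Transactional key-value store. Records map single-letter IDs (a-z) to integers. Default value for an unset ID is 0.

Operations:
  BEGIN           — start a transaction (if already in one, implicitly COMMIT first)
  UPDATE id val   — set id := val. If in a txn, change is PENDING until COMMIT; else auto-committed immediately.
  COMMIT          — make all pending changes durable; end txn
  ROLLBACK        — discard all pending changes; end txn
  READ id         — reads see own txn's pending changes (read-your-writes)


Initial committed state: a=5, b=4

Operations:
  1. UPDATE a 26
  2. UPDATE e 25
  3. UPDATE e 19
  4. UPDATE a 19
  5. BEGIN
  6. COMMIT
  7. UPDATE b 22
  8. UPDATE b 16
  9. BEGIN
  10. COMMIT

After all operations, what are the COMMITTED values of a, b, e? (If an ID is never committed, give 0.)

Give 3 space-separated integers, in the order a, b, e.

Initial committed: {a=5, b=4}
Op 1: UPDATE a=26 (auto-commit; committed a=26)
Op 2: UPDATE e=25 (auto-commit; committed e=25)
Op 3: UPDATE e=19 (auto-commit; committed e=19)
Op 4: UPDATE a=19 (auto-commit; committed a=19)
Op 5: BEGIN: in_txn=True, pending={}
Op 6: COMMIT: merged [] into committed; committed now {a=19, b=4, e=19}
Op 7: UPDATE b=22 (auto-commit; committed b=22)
Op 8: UPDATE b=16 (auto-commit; committed b=16)
Op 9: BEGIN: in_txn=True, pending={}
Op 10: COMMIT: merged [] into committed; committed now {a=19, b=16, e=19}
Final committed: {a=19, b=16, e=19}

Answer: 19 16 19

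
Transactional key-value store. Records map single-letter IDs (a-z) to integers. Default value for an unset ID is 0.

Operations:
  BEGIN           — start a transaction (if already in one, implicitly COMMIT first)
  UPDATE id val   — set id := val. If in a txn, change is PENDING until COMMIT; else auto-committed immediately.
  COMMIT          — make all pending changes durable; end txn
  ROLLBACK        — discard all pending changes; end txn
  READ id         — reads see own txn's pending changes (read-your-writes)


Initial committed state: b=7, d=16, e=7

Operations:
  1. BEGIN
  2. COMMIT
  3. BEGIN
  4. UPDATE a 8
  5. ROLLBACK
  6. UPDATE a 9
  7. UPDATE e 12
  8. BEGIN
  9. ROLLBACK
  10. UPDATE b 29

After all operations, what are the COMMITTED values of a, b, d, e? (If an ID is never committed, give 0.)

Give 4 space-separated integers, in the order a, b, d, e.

Initial committed: {b=7, d=16, e=7}
Op 1: BEGIN: in_txn=True, pending={}
Op 2: COMMIT: merged [] into committed; committed now {b=7, d=16, e=7}
Op 3: BEGIN: in_txn=True, pending={}
Op 4: UPDATE a=8 (pending; pending now {a=8})
Op 5: ROLLBACK: discarded pending ['a']; in_txn=False
Op 6: UPDATE a=9 (auto-commit; committed a=9)
Op 7: UPDATE e=12 (auto-commit; committed e=12)
Op 8: BEGIN: in_txn=True, pending={}
Op 9: ROLLBACK: discarded pending []; in_txn=False
Op 10: UPDATE b=29 (auto-commit; committed b=29)
Final committed: {a=9, b=29, d=16, e=12}

Answer: 9 29 16 12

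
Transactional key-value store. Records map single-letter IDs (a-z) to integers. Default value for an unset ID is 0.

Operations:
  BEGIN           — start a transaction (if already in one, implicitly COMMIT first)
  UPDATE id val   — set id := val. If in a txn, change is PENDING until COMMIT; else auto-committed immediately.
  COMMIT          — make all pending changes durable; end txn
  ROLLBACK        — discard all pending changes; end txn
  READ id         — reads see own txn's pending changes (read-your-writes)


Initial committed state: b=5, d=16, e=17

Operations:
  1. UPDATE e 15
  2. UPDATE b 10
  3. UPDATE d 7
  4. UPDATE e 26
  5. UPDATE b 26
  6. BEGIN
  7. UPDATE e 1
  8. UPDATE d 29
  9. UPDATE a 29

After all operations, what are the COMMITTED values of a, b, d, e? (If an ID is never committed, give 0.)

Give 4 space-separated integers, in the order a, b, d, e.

Answer: 0 26 7 26

Derivation:
Initial committed: {b=5, d=16, e=17}
Op 1: UPDATE e=15 (auto-commit; committed e=15)
Op 2: UPDATE b=10 (auto-commit; committed b=10)
Op 3: UPDATE d=7 (auto-commit; committed d=7)
Op 4: UPDATE e=26 (auto-commit; committed e=26)
Op 5: UPDATE b=26 (auto-commit; committed b=26)
Op 6: BEGIN: in_txn=True, pending={}
Op 7: UPDATE e=1 (pending; pending now {e=1})
Op 8: UPDATE d=29 (pending; pending now {d=29, e=1})
Op 9: UPDATE a=29 (pending; pending now {a=29, d=29, e=1})
Final committed: {b=26, d=7, e=26}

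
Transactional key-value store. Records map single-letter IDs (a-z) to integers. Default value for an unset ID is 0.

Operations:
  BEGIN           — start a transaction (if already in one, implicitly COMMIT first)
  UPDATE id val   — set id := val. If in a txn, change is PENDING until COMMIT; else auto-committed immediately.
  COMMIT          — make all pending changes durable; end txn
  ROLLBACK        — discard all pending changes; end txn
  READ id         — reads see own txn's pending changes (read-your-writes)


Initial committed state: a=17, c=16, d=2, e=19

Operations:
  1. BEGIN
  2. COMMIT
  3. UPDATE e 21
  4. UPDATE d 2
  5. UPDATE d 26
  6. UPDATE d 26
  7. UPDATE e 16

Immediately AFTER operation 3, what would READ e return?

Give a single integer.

Answer: 21

Derivation:
Initial committed: {a=17, c=16, d=2, e=19}
Op 1: BEGIN: in_txn=True, pending={}
Op 2: COMMIT: merged [] into committed; committed now {a=17, c=16, d=2, e=19}
Op 3: UPDATE e=21 (auto-commit; committed e=21)
After op 3: visible(e) = 21 (pending={}, committed={a=17, c=16, d=2, e=21})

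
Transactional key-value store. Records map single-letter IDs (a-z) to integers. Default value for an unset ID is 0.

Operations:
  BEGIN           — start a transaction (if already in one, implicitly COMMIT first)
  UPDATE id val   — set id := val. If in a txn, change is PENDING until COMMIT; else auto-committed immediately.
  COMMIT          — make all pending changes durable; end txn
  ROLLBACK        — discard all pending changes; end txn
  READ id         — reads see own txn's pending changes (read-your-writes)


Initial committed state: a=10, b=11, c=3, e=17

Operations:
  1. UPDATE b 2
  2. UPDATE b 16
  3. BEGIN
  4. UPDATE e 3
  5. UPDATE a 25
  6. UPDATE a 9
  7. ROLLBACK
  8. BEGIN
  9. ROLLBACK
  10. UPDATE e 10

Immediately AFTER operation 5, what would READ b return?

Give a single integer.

Answer: 16

Derivation:
Initial committed: {a=10, b=11, c=3, e=17}
Op 1: UPDATE b=2 (auto-commit; committed b=2)
Op 2: UPDATE b=16 (auto-commit; committed b=16)
Op 3: BEGIN: in_txn=True, pending={}
Op 4: UPDATE e=3 (pending; pending now {e=3})
Op 5: UPDATE a=25 (pending; pending now {a=25, e=3})
After op 5: visible(b) = 16 (pending={a=25, e=3}, committed={a=10, b=16, c=3, e=17})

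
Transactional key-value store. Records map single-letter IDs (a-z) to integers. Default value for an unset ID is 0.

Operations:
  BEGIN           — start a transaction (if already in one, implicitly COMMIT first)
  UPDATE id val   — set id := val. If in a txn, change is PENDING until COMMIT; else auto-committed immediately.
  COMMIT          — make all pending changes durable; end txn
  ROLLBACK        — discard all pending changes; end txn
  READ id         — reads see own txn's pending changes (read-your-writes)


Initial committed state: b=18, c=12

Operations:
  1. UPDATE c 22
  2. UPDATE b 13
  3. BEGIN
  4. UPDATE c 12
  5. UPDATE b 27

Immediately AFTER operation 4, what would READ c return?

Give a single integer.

Initial committed: {b=18, c=12}
Op 1: UPDATE c=22 (auto-commit; committed c=22)
Op 2: UPDATE b=13 (auto-commit; committed b=13)
Op 3: BEGIN: in_txn=True, pending={}
Op 4: UPDATE c=12 (pending; pending now {c=12})
After op 4: visible(c) = 12 (pending={c=12}, committed={b=13, c=22})

Answer: 12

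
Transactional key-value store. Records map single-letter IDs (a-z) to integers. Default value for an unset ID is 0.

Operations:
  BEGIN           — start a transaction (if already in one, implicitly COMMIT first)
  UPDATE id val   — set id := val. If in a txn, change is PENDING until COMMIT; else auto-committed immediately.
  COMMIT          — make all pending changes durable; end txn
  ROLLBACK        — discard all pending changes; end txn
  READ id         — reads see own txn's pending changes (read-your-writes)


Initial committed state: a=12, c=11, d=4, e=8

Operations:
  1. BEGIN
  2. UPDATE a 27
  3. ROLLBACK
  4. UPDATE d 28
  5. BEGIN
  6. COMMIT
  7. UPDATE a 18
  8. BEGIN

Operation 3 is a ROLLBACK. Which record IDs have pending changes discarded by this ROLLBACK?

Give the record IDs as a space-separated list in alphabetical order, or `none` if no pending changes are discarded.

Answer: a

Derivation:
Initial committed: {a=12, c=11, d=4, e=8}
Op 1: BEGIN: in_txn=True, pending={}
Op 2: UPDATE a=27 (pending; pending now {a=27})
Op 3: ROLLBACK: discarded pending ['a']; in_txn=False
Op 4: UPDATE d=28 (auto-commit; committed d=28)
Op 5: BEGIN: in_txn=True, pending={}
Op 6: COMMIT: merged [] into committed; committed now {a=12, c=11, d=28, e=8}
Op 7: UPDATE a=18 (auto-commit; committed a=18)
Op 8: BEGIN: in_txn=True, pending={}
ROLLBACK at op 3 discards: ['a']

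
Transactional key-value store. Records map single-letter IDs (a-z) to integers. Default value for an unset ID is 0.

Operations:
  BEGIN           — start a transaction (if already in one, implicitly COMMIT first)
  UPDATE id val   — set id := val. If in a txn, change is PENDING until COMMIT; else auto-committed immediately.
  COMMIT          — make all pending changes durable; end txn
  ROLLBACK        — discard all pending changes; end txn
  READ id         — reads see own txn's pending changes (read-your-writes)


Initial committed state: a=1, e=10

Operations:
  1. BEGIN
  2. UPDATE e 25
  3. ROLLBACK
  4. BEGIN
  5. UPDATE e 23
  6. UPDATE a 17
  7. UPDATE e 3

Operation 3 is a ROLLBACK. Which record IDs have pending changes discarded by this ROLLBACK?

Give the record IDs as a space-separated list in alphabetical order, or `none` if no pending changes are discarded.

Initial committed: {a=1, e=10}
Op 1: BEGIN: in_txn=True, pending={}
Op 2: UPDATE e=25 (pending; pending now {e=25})
Op 3: ROLLBACK: discarded pending ['e']; in_txn=False
Op 4: BEGIN: in_txn=True, pending={}
Op 5: UPDATE e=23 (pending; pending now {e=23})
Op 6: UPDATE a=17 (pending; pending now {a=17, e=23})
Op 7: UPDATE e=3 (pending; pending now {a=17, e=3})
ROLLBACK at op 3 discards: ['e']

Answer: e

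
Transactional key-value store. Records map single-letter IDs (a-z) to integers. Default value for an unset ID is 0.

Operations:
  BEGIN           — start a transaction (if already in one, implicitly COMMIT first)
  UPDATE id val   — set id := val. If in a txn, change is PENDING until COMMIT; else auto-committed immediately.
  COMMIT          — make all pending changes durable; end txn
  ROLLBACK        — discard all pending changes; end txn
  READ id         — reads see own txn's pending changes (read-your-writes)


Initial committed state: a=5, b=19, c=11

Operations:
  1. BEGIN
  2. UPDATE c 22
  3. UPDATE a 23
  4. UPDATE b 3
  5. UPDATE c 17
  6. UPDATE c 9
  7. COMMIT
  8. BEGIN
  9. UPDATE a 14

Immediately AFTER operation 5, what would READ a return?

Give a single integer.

Answer: 23

Derivation:
Initial committed: {a=5, b=19, c=11}
Op 1: BEGIN: in_txn=True, pending={}
Op 2: UPDATE c=22 (pending; pending now {c=22})
Op 3: UPDATE a=23 (pending; pending now {a=23, c=22})
Op 4: UPDATE b=3 (pending; pending now {a=23, b=3, c=22})
Op 5: UPDATE c=17 (pending; pending now {a=23, b=3, c=17})
After op 5: visible(a) = 23 (pending={a=23, b=3, c=17}, committed={a=5, b=19, c=11})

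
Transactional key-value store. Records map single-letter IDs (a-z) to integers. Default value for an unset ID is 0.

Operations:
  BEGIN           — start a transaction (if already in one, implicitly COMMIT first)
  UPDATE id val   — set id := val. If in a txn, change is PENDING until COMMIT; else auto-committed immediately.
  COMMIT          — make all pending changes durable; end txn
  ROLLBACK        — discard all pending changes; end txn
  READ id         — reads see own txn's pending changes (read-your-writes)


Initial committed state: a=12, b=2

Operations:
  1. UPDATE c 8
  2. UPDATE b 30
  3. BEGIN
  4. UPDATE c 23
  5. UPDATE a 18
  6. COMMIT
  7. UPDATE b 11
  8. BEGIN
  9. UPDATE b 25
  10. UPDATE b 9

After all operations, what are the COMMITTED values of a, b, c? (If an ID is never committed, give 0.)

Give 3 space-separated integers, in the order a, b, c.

Initial committed: {a=12, b=2}
Op 1: UPDATE c=8 (auto-commit; committed c=8)
Op 2: UPDATE b=30 (auto-commit; committed b=30)
Op 3: BEGIN: in_txn=True, pending={}
Op 4: UPDATE c=23 (pending; pending now {c=23})
Op 5: UPDATE a=18 (pending; pending now {a=18, c=23})
Op 6: COMMIT: merged ['a', 'c'] into committed; committed now {a=18, b=30, c=23}
Op 7: UPDATE b=11 (auto-commit; committed b=11)
Op 8: BEGIN: in_txn=True, pending={}
Op 9: UPDATE b=25 (pending; pending now {b=25})
Op 10: UPDATE b=9 (pending; pending now {b=9})
Final committed: {a=18, b=11, c=23}

Answer: 18 11 23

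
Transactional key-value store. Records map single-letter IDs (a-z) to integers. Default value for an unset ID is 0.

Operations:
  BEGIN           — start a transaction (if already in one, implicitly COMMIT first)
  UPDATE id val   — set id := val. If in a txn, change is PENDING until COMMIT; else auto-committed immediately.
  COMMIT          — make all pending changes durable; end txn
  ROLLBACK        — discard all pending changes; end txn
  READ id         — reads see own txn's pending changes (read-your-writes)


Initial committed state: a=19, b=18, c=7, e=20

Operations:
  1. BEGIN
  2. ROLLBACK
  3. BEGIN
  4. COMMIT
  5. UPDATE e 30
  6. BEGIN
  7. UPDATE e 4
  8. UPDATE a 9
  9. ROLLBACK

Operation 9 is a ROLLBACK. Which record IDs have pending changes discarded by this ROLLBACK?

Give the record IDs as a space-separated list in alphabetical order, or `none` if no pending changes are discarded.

Answer: a e

Derivation:
Initial committed: {a=19, b=18, c=7, e=20}
Op 1: BEGIN: in_txn=True, pending={}
Op 2: ROLLBACK: discarded pending []; in_txn=False
Op 3: BEGIN: in_txn=True, pending={}
Op 4: COMMIT: merged [] into committed; committed now {a=19, b=18, c=7, e=20}
Op 5: UPDATE e=30 (auto-commit; committed e=30)
Op 6: BEGIN: in_txn=True, pending={}
Op 7: UPDATE e=4 (pending; pending now {e=4})
Op 8: UPDATE a=9 (pending; pending now {a=9, e=4})
Op 9: ROLLBACK: discarded pending ['a', 'e']; in_txn=False
ROLLBACK at op 9 discards: ['a', 'e']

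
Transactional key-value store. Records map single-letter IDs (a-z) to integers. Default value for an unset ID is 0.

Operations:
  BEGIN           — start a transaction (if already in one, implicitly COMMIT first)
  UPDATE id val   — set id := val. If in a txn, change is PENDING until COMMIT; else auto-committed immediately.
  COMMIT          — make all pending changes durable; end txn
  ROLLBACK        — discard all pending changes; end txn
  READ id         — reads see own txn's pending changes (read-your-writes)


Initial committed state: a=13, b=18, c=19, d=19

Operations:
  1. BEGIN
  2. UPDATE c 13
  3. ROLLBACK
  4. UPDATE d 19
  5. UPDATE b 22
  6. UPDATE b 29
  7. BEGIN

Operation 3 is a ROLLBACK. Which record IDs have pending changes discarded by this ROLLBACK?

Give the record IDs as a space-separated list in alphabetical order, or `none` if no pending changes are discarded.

Initial committed: {a=13, b=18, c=19, d=19}
Op 1: BEGIN: in_txn=True, pending={}
Op 2: UPDATE c=13 (pending; pending now {c=13})
Op 3: ROLLBACK: discarded pending ['c']; in_txn=False
Op 4: UPDATE d=19 (auto-commit; committed d=19)
Op 5: UPDATE b=22 (auto-commit; committed b=22)
Op 6: UPDATE b=29 (auto-commit; committed b=29)
Op 7: BEGIN: in_txn=True, pending={}
ROLLBACK at op 3 discards: ['c']

Answer: c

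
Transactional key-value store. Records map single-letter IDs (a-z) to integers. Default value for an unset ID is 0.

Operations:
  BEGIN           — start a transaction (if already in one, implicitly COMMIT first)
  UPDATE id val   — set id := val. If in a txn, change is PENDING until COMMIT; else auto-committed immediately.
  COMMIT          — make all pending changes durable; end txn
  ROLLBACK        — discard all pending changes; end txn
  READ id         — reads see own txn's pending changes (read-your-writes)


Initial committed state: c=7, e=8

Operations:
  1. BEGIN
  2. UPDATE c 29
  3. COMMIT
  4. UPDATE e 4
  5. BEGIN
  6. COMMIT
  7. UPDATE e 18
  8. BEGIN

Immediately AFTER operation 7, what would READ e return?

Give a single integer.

Initial committed: {c=7, e=8}
Op 1: BEGIN: in_txn=True, pending={}
Op 2: UPDATE c=29 (pending; pending now {c=29})
Op 3: COMMIT: merged ['c'] into committed; committed now {c=29, e=8}
Op 4: UPDATE e=4 (auto-commit; committed e=4)
Op 5: BEGIN: in_txn=True, pending={}
Op 6: COMMIT: merged [] into committed; committed now {c=29, e=4}
Op 7: UPDATE e=18 (auto-commit; committed e=18)
After op 7: visible(e) = 18 (pending={}, committed={c=29, e=18})

Answer: 18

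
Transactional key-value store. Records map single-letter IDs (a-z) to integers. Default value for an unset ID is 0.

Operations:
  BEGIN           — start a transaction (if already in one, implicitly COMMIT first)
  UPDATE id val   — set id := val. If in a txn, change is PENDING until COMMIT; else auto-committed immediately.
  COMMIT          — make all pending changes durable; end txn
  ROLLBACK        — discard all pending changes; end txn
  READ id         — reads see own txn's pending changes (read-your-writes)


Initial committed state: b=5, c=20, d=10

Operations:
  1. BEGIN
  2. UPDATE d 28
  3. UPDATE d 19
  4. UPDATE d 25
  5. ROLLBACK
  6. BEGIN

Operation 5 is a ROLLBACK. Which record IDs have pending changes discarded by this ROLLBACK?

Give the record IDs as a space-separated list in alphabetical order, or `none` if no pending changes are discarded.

Initial committed: {b=5, c=20, d=10}
Op 1: BEGIN: in_txn=True, pending={}
Op 2: UPDATE d=28 (pending; pending now {d=28})
Op 3: UPDATE d=19 (pending; pending now {d=19})
Op 4: UPDATE d=25 (pending; pending now {d=25})
Op 5: ROLLBACK: discarded pending ['d']; in_txn=False
Op 6: BEGIN: in_txn=True, pending={}
ROLLBACK at op 5 discards: ['d']

Answer: d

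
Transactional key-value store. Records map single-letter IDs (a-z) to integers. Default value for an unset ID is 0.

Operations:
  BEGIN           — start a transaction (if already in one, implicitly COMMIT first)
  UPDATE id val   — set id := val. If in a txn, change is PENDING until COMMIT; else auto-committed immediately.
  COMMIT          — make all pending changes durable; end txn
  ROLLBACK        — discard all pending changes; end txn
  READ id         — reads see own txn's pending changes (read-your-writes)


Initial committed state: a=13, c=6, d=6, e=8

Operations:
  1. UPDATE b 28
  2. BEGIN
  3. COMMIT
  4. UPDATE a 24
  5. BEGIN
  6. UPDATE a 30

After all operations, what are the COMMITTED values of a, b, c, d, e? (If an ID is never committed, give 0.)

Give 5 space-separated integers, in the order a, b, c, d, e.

Initial committed: {a=13, c=6, d=6, e=8}
Op 1: UPDATE b=28 (auto-commit; committed b=28)
Op 2: BEGIN: in_txn=True, pending={}
Op 3: COMMIT: merged [] into committed; committed now {a=13, b=28, c=6, d=6, e=8}
Op 4: UPDATE a=24 (auto-commit; committed a=24)
Op 5: BEGIN: in_txn=True, pending={}
Op 6: UPDATE a=30 (pending; pending now {a=30})
Final committed: {a=24, b=28, c=6, d=6, e=8}

Answer: 24 28 6 6 8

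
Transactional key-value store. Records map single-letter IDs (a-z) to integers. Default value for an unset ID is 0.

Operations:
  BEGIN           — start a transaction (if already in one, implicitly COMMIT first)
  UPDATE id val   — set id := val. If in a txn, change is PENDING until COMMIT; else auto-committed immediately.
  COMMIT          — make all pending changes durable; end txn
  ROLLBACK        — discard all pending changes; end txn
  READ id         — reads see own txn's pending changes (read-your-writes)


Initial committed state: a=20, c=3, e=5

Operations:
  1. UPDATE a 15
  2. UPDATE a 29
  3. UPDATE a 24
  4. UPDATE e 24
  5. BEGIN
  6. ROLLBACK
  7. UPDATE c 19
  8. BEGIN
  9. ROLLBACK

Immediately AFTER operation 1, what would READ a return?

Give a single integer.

Answer: 15

Derivation:
Initial committed: {a=20, c=3, e=5}
Op 1: UPDATE a=15 (auto-commit; committed a=15)
After op 1: visible(a) = 15 (pending={}, committed={a=15, c=3, e=5})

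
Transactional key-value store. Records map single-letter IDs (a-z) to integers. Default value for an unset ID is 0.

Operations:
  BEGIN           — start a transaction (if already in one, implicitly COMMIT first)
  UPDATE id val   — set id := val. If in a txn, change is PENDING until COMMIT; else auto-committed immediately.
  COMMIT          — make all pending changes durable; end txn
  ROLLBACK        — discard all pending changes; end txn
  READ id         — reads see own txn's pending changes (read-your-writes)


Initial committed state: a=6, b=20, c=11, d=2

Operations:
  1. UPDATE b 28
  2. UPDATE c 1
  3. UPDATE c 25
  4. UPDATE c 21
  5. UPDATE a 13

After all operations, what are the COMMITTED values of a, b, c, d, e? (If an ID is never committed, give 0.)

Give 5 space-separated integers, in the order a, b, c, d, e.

Answer: 13 28 21 2 0

Derivation:
Initial committed: {a=6, b=20, c=11, d=2}
Op 1: UPDATE b=28 (auto-commit; committed b=28)
Op 2: UPDATE c=1 (auto-commit; committed c=1)
Op 3: UPDATE c=25 (auto-commit; committed c=25)
Op 4: UPDATE c=21 (auto-commit; committed c=21)
Op 5: UPDATE a=13 (auto-commit; committed a=13)
Final committed: {a=13, b=28, c=21, d=2}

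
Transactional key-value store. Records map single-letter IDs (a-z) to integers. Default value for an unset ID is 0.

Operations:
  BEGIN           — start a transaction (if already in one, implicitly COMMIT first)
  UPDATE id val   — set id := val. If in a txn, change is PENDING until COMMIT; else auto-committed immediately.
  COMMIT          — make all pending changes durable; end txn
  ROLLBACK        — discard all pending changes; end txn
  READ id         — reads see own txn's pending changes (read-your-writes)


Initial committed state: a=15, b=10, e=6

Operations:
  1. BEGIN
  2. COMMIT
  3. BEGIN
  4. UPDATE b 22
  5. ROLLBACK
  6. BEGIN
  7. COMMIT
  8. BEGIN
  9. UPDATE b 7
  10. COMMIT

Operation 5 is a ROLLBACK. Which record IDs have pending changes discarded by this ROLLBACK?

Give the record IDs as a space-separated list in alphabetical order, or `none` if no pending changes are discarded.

Initial committed: {a=15, b=10, e=6}
Op 1: BEGIN: in_txn=True, pending={}
Op 2: COMMIT: merged [] into committed; committed now {a=15, b=10, e=6}
Op 3: BEGIN: in_txn=True, pending={}
Op 4: UPDATE b=22 (pending; pending now {b=22})
Op 5: ROLLBACK: discarded pending ['b']; in_txn=False
Op 6: BEGIN: in_txn=True, pending={}
Op 7: COMMIT: merged [] into committed; committed now {a=15, b=10, e=6}
Op 8: BEGIN: in_txn=True, pending={}
Op 9: UPDATE b=7 (pending; pending now {b=7})
Op 10: COMMIT: merged ['b'] into committed; committed now {a=15, b=7, e=6}
ROLLBACK at op 5 discards: ['b']

Answer: b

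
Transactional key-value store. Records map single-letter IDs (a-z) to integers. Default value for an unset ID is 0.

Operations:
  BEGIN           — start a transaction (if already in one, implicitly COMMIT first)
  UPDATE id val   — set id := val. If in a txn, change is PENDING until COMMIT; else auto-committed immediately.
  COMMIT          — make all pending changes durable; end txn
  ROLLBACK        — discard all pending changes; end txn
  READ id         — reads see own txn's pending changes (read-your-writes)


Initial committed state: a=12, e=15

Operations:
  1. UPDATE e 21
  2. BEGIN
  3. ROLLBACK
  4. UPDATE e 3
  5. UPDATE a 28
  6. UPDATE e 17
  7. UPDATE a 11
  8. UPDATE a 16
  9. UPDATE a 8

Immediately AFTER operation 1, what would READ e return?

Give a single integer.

Answer: 21

Derivation:
Initial committed: {a=12, e=15}
Op 1: UPDATE e=21 (auto-commit; committed e=21)
After op 1: visible(e) = 21 (pending={}, committed={a=12, e=21})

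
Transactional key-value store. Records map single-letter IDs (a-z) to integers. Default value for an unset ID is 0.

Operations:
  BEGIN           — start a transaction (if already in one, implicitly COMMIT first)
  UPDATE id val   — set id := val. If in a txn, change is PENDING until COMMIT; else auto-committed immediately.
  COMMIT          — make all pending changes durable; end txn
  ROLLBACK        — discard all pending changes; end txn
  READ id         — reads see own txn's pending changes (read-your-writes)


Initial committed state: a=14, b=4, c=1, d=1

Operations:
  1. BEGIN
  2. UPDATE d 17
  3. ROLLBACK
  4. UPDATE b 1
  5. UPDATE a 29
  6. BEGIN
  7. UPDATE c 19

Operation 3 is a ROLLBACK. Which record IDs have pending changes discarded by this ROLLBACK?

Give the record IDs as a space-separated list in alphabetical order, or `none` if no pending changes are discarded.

Initial committed: {a=14, b=4, c=1, d=1}
Op 1: BEGIN: in_txn=True, pending={}
Op 2: UPDATE d=17 (pending; pending now {d=17})
Op 3: ROLLBACK: discarded pending ['d']; in_txn=False
Op 4: UPDATE b=1 (auto-commit; committed b=1)
Op 5: UPDATE a=29 (auto-commit; committed a=29)
Op 6: BEGIN: in_txn=True, pending={}
Op 7: UPDATE c=19 (pending; pending now {c=19})
ROLLBACK at op 3 discards: ['d']

Answer: d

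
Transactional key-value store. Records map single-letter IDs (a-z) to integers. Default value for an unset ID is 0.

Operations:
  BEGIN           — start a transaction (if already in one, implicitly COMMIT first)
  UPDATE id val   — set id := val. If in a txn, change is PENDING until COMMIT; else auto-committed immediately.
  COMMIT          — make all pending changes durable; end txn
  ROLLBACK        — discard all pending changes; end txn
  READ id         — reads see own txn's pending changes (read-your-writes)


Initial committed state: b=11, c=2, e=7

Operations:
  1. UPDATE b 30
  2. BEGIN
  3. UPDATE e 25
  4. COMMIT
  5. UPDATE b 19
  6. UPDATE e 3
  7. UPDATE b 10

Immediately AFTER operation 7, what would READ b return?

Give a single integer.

Initial committed: {b=11, c=2, e=7}
Op 1: UPDATE b=30 (auto-commit; committed b=30)
Op 2: BEGIN: in_txn=True, pending={}
Op 3: UPDATE e=25 (pending; pending now {e=25})
Op 4: COMMIT: merged ['e'] into committed; committed now {b=30, c=2, e=25}
Op 5: UPDATE b=19 (auto-commit; committed b=19)
Op 6: UPDATE e=3 (auto-commit; committed e=3)
Op 7: UPDATE b=10 (auto-commit; committed b=10)
After op 7: visible(b) = 10 (pending={}, committed={b=10, c=2, e=3})

Answer: 10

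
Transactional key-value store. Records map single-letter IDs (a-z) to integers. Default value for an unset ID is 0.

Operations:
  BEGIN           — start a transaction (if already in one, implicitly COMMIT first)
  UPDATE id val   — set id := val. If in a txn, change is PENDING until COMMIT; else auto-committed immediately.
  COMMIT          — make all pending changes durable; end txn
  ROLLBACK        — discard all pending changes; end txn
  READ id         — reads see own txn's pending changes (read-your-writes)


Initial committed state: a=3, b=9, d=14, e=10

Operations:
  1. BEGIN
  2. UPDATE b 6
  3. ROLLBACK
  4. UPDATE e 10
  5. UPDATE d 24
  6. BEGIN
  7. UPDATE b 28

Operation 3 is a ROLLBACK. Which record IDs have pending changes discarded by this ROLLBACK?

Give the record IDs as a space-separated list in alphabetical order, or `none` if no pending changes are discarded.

Answer: b

Derivation:
Initial committed: {a=3, b=9, d=14, e=10}
Op 1: BEGIN: in_txn=True, pending={}
Op 2: UPDATE b=6 (pending; pending now {b=6})
Op 3: ROLLBACK: discarded pending ['b']; in_txn=False
Op 4: UPDATE e=10 (auto-commit; committed e=10)
Op 5: UPDATE d=24 (auto-commit; committed d=24)
Op 6: BEGIN: in_txn=True, pending={}
Op 7: UPDATE b=28 (pending; pending now {b=28})
ROLLBACK at op 3 discards: ['b']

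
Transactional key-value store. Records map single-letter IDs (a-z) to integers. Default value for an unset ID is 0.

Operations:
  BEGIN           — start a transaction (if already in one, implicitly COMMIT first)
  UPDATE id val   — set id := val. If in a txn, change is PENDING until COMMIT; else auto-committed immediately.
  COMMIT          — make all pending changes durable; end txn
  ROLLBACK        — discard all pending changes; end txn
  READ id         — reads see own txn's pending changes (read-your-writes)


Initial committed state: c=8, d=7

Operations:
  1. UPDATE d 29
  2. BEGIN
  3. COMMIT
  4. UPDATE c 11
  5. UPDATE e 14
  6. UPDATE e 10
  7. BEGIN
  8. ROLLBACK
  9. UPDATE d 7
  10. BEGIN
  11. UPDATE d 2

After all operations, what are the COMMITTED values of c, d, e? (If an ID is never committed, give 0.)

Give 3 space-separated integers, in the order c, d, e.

Initial committed: {c=8, d=7}
Op 1: UPDATE d=29 (auto-commit; committed d=29)
Op 2: BEGIN: in_txn=True, pending={}
Op 3: COMMIT: merged [] into committed; committed now {c=8, d=29}
Op 4: UPDATE c=11 (auto-commit; committed c=11)
Op 5: UPDATE e=14 (auto-commit; committed e=14)
Op 6: UPDATE e=10 (auto-commit; committed e=10)
Op 7: BEGIN: in_txn=True, pending={}
Op 8: ROLLBACK: discarded pending []; in_txn=False
Op 9: UPDATE d=7 (auto-commit; committed d=7)
Op 10: BEGIN: in_txn=True, pending={}
Op 11: UPDATE d=2 (pending; pending now {d=2})
Final committed: {c=11, d=7, e=10}

Answer: 11 7 10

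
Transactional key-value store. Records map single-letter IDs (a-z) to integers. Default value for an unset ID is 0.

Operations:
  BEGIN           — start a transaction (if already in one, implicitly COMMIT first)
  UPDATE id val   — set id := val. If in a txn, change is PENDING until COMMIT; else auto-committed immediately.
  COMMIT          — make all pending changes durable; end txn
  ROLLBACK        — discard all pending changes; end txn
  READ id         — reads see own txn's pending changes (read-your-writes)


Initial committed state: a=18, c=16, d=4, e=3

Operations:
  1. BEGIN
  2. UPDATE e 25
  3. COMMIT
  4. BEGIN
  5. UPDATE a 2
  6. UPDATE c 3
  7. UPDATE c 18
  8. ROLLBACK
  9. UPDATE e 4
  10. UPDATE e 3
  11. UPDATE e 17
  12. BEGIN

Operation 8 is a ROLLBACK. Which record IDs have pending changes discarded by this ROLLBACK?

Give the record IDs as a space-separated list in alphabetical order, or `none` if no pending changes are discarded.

Initial committed: {a=18, c=16, d=4, e=3}
Op 1: BEGIN: in_txn=True, pending={}
Op 2: UPDATE e=25 (pending; pending now {e=25})
Op 3: COMMIT: merged ['e'] into committed; committed now {a=18, c=16, d=4, e=25}
Op 4: BEGIN: in_txn=True, pending={}
Op 5: UPDATE a=2 (pending; pending now {a=2})
Op 6: UPDATE c=3 (pending; pending now {a=2, c=3})
Op 7: UPDATE c=18 (pending; pending now {a=2, c=18})
Op 8: ROLLBACK: discarded pending ['a', 'c']; in_txn=False
Op 9: UPDATE e=4 (auto-commit; committed e=4)
Op 10: UPDATE e=3 (auto-commit; committed e=3)
Op 11: UPDATE e=17 (auto-commit; committed e=17)
Op 12: BEGIN: in_txn=True, pending={}
ROLLBACK at op 8 discards: ['a', 'c']

Answer: a c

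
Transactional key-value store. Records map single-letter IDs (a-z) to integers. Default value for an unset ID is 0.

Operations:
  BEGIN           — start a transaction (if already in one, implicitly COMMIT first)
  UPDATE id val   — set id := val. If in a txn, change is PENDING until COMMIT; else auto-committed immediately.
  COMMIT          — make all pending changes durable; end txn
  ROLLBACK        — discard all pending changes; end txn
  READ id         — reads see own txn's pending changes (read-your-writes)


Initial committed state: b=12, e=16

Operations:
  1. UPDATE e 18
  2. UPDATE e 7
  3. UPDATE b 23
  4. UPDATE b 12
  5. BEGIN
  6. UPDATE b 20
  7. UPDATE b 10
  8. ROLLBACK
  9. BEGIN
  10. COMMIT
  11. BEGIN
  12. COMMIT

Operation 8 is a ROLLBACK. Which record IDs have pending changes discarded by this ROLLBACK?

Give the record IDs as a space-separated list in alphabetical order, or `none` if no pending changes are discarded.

Answer: b

Derivation:
Initial committed: {b=12, e=16}
Op 1: UPDATE e=18 (auto-commit; committed e=18)
Op 2: UPDATE e=7 (auto-commit; committed e=7)
Op 3: UPDATE b=23 (auto-commit; committed b=23)
Op 4: UPDATE b=12 (auto-commit; committed b=12)
Op 5: BEGIN: in_txn=True, pending={}
Op 6: UPDATE b=20 (pending; pending now {b=20})
Op 7: UPDATE b=10 (pending; pending now {b=10})
Op 8: ROLLBACK: discarded pending ['b']; in_txn=False
Op 9: BEGIN: in_txn=True, pending={}
Op 10: COMMIT: merged [] into committed; committed now {b=12, e=7}
Op 11: BEGIN: in_txn=True, pending={}
Op 12: COMMIT: merged [] into committed; committed now {b=12, e=7}
ROLLBACK at op 8 discards: ['b']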